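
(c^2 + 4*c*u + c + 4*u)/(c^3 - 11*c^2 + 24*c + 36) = (c + 4*u)/(c^2 - 12*c + 36)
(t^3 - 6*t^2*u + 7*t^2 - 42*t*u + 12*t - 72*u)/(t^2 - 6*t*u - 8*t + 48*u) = (t^2 + 7*t + 12)/(t - 8)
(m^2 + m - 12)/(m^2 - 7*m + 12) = (m + 4)/(m - 4)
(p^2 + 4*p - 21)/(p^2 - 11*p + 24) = (p + 7)/(p - 8)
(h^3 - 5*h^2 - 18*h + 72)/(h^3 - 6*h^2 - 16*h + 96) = (h - 3)/(h - 4)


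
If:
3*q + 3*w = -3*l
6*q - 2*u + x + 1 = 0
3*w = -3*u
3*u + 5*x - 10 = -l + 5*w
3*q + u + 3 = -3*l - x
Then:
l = -1/3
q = -16/9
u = -19/9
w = 19/9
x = 49/9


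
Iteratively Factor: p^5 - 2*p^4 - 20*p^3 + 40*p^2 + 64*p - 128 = (p + 2)*(p^4 - 4*p^3 - 12*p^2 + 64*p - 64) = (p - 2)*(p + 2)*(p^3 - 2*p^2 - 16*p + 32) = (p - 2)^2*(p + 2)*(p^2 - 16) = (p - 2)^2*(p + 2)*(p + 4)*(p - 4)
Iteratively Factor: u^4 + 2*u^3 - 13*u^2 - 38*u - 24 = (u + 3)*(u^3 - u^2 - 10*u - 8) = (u - 4)*(u + 3)*(u^2 + 3*u + 2) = (u - 4)*(u + 2)*(u + 3)*(u + 1)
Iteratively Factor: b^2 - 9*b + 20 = (b - 4)*(b - 5)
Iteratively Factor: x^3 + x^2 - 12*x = (x + 4)*(x^2 - 3*x) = (x - 3)*(x + 4)*(x)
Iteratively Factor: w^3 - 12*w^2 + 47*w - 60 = (w - 3)*(w^2 - 9*w + 20) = (w - 5)*(w - 3)*(w - 4)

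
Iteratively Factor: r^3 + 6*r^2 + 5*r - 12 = (r - 1)*(r^2 + 7*r + 12) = (r - 1)*(r + 4)*(r + 3)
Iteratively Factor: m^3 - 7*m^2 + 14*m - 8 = (m - 2)*(m^2 - 5*m + 4) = (m - 2)*(m - 1)*(m - 4)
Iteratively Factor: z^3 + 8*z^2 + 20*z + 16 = (z + 2)*(z^2 + 6*z + 8) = (z + 2)*(z + 4)*(z + 2)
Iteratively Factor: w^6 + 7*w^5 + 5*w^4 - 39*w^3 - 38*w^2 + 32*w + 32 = (w - 1)*(w^5 + 8*w^4 + 13*w^3 - 26*w^2 - 64*w - 32) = (w - 1)*(w + 4)*(w^4 + 4*w^3 - 3*w^2 - 14*w - 8) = (w - 1)*(w + 4)^2*(w^3 - 3*w - 2) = (w - 1)*(w + 1)*(w + 4)^2*(w^2 - w - 2) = (w - 1)*(w + 1)^2*(w + 4)^2*(w - 2)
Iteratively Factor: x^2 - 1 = (x - 1)*(x + 1)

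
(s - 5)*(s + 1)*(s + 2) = s^3 - 2*s^2 - 13*s - 10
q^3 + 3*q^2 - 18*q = q*(q - 3)*(q + 6)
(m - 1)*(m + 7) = m^2 + 6*m - 7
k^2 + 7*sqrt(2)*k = k*(k + 7*sqrt(2))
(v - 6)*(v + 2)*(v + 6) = v^3 + 2*v^2 - 36*v - 72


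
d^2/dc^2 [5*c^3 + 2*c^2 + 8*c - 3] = 30*c + 4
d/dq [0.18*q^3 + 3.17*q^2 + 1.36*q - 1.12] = 0.54*q^2 + 6.34*q + 1.36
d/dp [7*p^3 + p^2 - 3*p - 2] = 21*p^2 + 2*p - 3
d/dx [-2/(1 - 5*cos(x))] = 10*sin(x)/(5*cos(x) - 1)^2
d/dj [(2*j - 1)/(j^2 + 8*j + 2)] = 2*(-j^2 + j + 6)/(j^4 + 16*j^3 + 68*j^2 + 32*j + 4)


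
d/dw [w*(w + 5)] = 2*w + 5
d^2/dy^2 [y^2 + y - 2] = 2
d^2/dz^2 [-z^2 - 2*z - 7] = -2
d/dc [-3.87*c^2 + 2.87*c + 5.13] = 2.87 - 7.74*c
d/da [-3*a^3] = -9*a^2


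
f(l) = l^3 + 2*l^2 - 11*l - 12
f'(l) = 3*l^2 + 4*l - 11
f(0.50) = -16.88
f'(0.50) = -8.25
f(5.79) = 185.46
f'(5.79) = 112.73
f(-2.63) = 12.57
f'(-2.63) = -0.77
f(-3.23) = 10.70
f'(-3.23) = 7.38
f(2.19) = -15.99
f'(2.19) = 12.15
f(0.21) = -14.21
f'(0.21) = -10.03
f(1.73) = -19.87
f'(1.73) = 4.90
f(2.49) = -11.55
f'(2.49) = 17.56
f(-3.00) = 12.00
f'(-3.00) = 4.00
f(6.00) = 210.00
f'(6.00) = 121.00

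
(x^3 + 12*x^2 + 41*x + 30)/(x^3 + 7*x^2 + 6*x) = (x + 5)/x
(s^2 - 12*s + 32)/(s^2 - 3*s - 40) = (s - 4)/(s + 5)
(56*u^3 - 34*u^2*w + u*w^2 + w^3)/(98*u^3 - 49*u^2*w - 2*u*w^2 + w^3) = (4*u - w)/(7*u - w)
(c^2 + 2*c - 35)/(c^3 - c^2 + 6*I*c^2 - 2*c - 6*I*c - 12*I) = (c^2 + 2*c - 35)/(c^3 + c^2*(-1 + 6*I) + c*(-2 - 6*I) - 12*I)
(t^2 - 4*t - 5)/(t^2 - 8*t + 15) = (t + 1)/(t - 3)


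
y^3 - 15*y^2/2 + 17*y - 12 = (y - 4)*(y - 2)*(y - 3/2)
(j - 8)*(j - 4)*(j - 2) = j^3 - 14*j^2 + 56*j - 64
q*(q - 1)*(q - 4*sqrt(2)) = q^3 - 4*sqrt(2)*q^2 - q^2 + 4*sqrt(2)*q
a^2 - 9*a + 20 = (a - 5)*(a - 4)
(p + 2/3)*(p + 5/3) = p^2 + 7*p/3 + 10/9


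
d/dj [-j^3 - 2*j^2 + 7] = j*(-3*j - 4)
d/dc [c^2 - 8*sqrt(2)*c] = 2*c - 8*sqrt(2)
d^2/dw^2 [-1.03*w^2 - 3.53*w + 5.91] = -2.06000000000000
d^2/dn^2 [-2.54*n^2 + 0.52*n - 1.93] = -5.08000000000000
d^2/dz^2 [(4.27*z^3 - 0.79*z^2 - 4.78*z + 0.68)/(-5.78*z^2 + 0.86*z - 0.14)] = (1.13686837721616e-13*z^4 + 327.832552*z^3 - 137.057232*z^2 - 3.42914399999999*z + 1.276648)/(193.100552*z^6 - 86.193672*z^5 + 26.856192*z^4 - 4.811528*z^3 + 0.650496*z^2 - 0.050568*z + 0.002744)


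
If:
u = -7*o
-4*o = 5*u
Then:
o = 0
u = 0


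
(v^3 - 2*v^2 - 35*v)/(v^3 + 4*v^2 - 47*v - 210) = v/(v + 6)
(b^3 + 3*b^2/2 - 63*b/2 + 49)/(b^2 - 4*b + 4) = (2*b^2 + 7*b - 49)/(2*(b - 2))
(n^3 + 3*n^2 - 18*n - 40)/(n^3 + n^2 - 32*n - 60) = (n - 4)/(n - 6)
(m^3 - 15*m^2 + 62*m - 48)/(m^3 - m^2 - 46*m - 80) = (m^2 - 7*m + 6)/(m^2 + 7*m + 10)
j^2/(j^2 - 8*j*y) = j/(j - 8*y)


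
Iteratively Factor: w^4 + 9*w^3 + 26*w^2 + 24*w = (w + 2)*(w^3 + 7*w^2 + 12*w) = w*(w + 2)*(w^2 + 7*w + 12) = w*(w + 2)*(w + 4)*(w + 3)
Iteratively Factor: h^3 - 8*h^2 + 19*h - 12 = (h - 1)*(h^2 - 7*h + 12) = (h - 3)*(h - 1)*(h - 4)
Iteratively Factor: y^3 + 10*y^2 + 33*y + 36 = (y + 4)*(y^2 + 6*y + 9) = (y + 3)*(y + 4)*(y + 3)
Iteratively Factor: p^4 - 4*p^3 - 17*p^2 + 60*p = (p)*(p^3 - 4*p^2 - 17*p + 60) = p*(p - 3)*(p^2 - p - 20) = p*(p - 5)*(p - 3)*(p + 4)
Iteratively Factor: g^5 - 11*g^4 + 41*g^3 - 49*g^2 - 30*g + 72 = (g - 2)*(g^4 - 9*g^3 + 23*g^2 - 3*g - 36) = (g - 3)*(g - 2)*(g^3 - 6*g^2 + 5*g + 12) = (g - 3)^2*(g - 2)*(g^2 - 3*g - 4) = (g - 3)^2*(g - 2)*(g + 1)*(g - 4)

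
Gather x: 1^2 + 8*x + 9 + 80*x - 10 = 88*x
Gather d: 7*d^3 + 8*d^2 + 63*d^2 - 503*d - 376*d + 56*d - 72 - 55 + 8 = 7*d^3 + 71*d^2 - 823*d - 119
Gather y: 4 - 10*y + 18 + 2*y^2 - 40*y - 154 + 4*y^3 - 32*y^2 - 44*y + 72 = 4*y^3 - 30*y^2 - 94*y - 60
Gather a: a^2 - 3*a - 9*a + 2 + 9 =a^2 - 12*a + 11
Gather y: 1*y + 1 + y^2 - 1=y^2 + y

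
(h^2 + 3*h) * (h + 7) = h^3 + 10*h^2 + 21*h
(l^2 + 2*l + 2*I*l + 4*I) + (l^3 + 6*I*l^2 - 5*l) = l^3 + l^2 + 6*I*l^2 - 3*l + 2*I*l + 4*I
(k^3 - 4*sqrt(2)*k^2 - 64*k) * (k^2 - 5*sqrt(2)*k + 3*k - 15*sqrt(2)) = k^5 - 9*sqrt(2)*k^4 + 3*k^4 - 27*sqrt(2)*k^3 - 24*k^3 - 72*k^2 + 320*sqrt(2)*k^2 + 960*sqrt(2)*k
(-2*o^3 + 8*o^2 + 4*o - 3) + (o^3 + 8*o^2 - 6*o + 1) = -o^3 + 16*o^2 - 2*o - 2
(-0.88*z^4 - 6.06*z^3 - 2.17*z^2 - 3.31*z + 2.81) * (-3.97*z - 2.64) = 3.4936*z^5 + 26.3814*z^4 + 24.6133*z^3 + 18.8695*z^2 - 2.4173*z - 7.4184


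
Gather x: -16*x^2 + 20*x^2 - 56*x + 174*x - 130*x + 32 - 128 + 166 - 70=4*x^2 - 12*x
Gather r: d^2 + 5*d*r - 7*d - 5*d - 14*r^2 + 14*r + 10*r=d^2 - 12*d - 14*r^2 + r*(5*d + 24)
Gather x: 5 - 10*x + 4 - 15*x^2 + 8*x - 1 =-15*x^2 - 2*x + 8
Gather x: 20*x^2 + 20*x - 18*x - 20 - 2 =20*x^2 + 2*x - 22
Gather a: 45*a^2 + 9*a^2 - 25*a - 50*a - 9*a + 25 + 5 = 54*a^2 - 84*a + 30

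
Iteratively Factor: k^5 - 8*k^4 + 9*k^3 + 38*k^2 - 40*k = (k - 4)*(k^4 - 4*k^3 - 7*k^2 + 10*k) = (k - 5)*(k - 4)*(k^3 + k^2 - 2*k) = k*(k - 5)*(k - 4)*(k^2 + k - 2) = k*(k - 5)*(k - 4)*(k + 2)*(k - 1)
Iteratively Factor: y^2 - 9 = (y + 3)*(y - 3)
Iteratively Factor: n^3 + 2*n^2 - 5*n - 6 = (n + 3)*(n^2 - n - 2) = (n + 1)*(n + 3)*(n - 2)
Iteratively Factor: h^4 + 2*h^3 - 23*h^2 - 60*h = (h + 4)*(h^3 - 2*h^2 - 15*h) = h*(h + 4)*(h^2 - 2*h - 15) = h*(h - 5)*(h + 4)*(h + 3)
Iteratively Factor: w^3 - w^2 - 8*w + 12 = (w - 2)*(w^2 + w - 6) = (w - 2)*(w + 3)*(w - 2)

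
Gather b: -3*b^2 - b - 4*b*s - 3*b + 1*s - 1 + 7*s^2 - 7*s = -3*b^2 + b*(-4*s - 4) + 7*s^2 - 6*s - 1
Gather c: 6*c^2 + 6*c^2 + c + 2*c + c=12*c^2 + 4*c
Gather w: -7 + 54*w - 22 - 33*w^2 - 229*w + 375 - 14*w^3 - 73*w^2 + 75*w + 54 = -14*w^3 - 106*w^2 - 100*w + 400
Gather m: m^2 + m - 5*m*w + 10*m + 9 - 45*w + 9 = m^2 + m*(11 - 5*w) - 45*w + 18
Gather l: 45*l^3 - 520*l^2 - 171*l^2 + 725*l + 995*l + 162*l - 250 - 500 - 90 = 45*l^3 - 691*l^2 + 1882*l - 840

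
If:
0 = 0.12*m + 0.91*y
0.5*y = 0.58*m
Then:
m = 0.00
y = 0.00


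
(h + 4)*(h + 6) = h^2 + 10*h + 24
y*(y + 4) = y^2 + 4*y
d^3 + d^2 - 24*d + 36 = (d - 3)*(d - 2)*(d + 6)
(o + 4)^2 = o^2 + 8*o + 16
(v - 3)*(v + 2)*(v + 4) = v^3 + 3*v^2 - 10*v - 24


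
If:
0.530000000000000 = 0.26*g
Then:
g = 2.04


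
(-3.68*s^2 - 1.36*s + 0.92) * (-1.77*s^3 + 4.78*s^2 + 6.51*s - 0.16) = 6.5136*s^5 - 15.1832*s^4 - 32.086*s^3 - 3.8672*s^2 + 6.2068*s - 0.1472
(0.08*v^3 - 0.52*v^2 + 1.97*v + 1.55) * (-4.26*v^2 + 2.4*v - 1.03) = -0.3408*v^5 + 2.4072*v^4 - 9.7226*v^3 - 1.3394*v^2 + 1.6909*v - 1.5965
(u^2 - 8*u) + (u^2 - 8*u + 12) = 2*u^2 - 16*u + 12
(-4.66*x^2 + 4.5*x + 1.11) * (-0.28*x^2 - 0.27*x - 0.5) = 1.3048*x^4 - 0.00180000000000002*x^3 + 0.8042*x^2 - 2.5497*x - 0.555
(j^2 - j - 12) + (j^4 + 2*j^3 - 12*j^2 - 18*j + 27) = j^4 + 2*j^3 - 11*j^2 - 19*j + 15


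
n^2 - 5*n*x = n*(n - 5*x)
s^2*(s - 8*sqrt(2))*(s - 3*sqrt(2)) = s^4 - 11*sqrt(2)*s^3 + 48*s^2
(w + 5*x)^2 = w^2 + 10*w*x + 25*x^2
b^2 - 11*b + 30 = (b - 6)*(b - 5)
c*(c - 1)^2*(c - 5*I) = c^4 - 2*c^3 - 5*I*c^3 + c^2 + 10*I*c^2 - 5*I*c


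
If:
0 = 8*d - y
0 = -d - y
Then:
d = 0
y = 0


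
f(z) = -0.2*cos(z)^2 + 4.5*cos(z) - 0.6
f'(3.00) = -0.69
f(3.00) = -5.25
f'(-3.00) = 0.69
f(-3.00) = -5.25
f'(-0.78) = 2.96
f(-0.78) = 2.50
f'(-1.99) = 4.26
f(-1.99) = -2.46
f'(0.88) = -3.27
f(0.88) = 2.19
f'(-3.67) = -2.44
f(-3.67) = -4.64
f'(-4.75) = -4.48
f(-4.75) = -0.43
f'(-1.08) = 3.80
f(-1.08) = 1.48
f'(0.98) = -3.55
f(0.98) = 1.84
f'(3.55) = 1.93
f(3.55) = -4.90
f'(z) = 0.4*sin(z)*cos(z) - 4.5*sin(z) = (0.4*cos(z) - 4.5)*sin(z)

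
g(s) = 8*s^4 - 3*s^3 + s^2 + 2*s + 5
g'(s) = 32*s^3 - 9*s^2 + 2*s + 2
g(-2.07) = 178.64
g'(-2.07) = -324.54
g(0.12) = 5.25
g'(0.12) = 2.17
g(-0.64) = 6.26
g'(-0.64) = -11.36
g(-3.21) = 957.51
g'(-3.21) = -1155.59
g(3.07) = 644.39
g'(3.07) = 849.22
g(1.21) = 20.72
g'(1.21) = 47.93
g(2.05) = 128.75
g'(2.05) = 243.96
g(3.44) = 1021.86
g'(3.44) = 1205.02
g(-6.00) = 11045.00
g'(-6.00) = -7246.00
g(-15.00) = 415325.00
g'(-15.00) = -110053.00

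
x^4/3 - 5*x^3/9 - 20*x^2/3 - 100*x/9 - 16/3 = (x/3 + 1/3)*(x - 6)*(x + 4/3)*(x + 2)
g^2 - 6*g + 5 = (g - 5)*(g - 1)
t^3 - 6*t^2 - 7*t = t*(t - 7)*(t + 1)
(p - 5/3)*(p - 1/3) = p^2 - 2*p + 5/9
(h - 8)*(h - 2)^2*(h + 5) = h^4 - 7*h^3 - 24*h^2 + 148*h - 160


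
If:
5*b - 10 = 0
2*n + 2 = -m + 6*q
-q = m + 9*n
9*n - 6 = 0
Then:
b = 2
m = -118/21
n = 2/3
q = -8/21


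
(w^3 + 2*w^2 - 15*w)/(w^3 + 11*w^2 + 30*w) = (w - 3)/(w + 6)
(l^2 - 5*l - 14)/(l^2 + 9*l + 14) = (l - 7)/(l + 7)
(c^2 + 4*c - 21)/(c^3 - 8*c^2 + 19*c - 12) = (c + 7)/(c^2 - 5*c + 4)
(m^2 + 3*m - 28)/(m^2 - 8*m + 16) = (m + 7)/(m - 4)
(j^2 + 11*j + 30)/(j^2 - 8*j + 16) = (j^2 + 11*j + 30)/(j^2 - 8*j + 16)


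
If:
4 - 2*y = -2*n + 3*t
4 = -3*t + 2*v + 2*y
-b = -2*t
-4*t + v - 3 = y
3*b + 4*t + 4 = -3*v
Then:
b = -92/73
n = -194/73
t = -46/73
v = 56/73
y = 21/73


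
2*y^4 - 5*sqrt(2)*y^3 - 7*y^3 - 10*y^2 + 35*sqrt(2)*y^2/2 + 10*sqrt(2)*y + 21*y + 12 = (y - 4)*(y - 3*sqrt(2))*(sqrt(2)*y + 1)*(sqrt(2)*y + sqrt(2)/2)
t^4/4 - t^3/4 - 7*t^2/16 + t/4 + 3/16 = (t/4 + 1/4)*(t - 3/2)*(t - 1)*(t + 1/2)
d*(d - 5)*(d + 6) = d^3 + d^2 - 30*d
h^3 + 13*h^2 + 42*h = h*(h + 6)*(h + 7)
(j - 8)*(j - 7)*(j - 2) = j^3 - 17*j^2 + 86*j - 112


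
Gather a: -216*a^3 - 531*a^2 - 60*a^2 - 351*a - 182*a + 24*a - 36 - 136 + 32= -216*a^3 - 591*a^2 - 509*a - 140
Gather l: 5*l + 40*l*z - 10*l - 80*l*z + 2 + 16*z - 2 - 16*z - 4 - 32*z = l*(-40*z - 5) - 32*z - 4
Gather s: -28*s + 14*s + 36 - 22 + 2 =16 - 14*s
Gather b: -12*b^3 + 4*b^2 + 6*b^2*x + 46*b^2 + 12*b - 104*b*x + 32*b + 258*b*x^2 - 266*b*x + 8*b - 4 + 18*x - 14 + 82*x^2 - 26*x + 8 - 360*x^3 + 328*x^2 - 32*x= -12*b^3 + b^2*(6*x + 50) + b*(258*x^2 - 370*x + 52) - 360*x^3 + 410*x^2 - 40*x - 10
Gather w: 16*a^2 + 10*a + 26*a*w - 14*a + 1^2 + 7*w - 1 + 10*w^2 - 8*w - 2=16*a^2 - 4*a + 10*w^2 + w*(26*a - 1) - 2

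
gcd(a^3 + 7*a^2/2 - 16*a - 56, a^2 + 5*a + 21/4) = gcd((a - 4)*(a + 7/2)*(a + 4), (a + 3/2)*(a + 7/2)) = a + 7/2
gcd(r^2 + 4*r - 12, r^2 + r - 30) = r + 6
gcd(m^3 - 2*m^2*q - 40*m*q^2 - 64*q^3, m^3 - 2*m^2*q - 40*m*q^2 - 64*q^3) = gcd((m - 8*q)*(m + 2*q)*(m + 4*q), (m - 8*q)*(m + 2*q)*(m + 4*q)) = -m^3 + 2*m^2*q + 40*m*q^2 + 64*q^3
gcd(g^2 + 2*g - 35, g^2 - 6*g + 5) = g - 5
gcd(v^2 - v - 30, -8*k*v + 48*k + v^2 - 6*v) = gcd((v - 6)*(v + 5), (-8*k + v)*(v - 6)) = v - 6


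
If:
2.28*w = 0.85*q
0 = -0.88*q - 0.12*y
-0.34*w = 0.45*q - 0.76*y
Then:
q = 0.00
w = 0.00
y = 0.00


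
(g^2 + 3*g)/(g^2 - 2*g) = (g + 3)/(g - 2)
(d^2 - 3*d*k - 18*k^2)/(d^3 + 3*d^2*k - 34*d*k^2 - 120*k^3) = (d + 3*k)/(d^2 + 9*d*k + 20*k^2)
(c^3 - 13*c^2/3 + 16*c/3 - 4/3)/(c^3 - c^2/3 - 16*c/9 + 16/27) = 9*(c^2 - 4*c + 4)/(9*c^2 - 16)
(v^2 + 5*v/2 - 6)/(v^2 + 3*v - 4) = (v - 3/2)/(v - 1)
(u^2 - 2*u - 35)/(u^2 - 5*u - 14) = (u + 5)/(u + 2)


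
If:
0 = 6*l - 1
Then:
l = 1/6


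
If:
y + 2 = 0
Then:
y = -2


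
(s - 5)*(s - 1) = s^2 - 6*s + 5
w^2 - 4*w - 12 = (w - 6)*(w + 2)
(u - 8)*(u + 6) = u^2 - 2*u - 48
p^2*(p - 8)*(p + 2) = p^4 - 6*p^3 - 16*p^2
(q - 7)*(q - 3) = q^2 - 10*q + 21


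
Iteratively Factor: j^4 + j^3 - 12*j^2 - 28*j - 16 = (j + 1)*(j^3 - 12*j - 16) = (j + 1)*(j + 2)*(j^2 - 2*j - 8) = (j - 4)*(j + 1)*(j + 2)*(j + 2)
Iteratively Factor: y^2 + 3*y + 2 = (y + 2)*(y + 1)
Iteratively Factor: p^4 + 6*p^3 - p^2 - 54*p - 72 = (p - 3)*(p^3 + 9*p^2 + 26*p + 24) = (p - 3)*(p + 3)*(p^2 + 6*p + 8) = (p - 3)*(p + 3)*(p + 4)*(p + 2)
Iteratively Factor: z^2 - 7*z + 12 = (z - 4)*(z - 3)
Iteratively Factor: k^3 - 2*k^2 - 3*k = (k + 1)*(k^2 - 3*k) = (k - 3)*(k + 1)*(k)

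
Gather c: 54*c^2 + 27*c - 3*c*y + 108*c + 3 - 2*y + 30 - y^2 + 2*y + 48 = 54*c^2 + c*(135 - 3*y) - y^2 + 81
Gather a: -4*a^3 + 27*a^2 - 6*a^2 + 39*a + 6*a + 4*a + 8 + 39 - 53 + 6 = -4*a^3 + 21*a^2 + 49*a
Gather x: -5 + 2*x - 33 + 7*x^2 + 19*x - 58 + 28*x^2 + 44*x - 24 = 35*x^2 + 65*x - 120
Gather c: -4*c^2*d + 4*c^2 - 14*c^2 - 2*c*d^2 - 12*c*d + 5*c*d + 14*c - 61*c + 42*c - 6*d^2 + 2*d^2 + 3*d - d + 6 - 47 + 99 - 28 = c^2*(-4*d - 10) + c*(-2*d^2 - 7*d - 5) - 4*d^2 + 2*d + 30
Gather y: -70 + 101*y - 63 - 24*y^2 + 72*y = -24*y^2 + 173*y - 133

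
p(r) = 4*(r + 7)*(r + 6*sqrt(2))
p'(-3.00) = 37.94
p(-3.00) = 87.76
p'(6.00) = 109.94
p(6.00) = 753.23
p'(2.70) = 83.54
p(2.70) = 433.99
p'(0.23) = 63.78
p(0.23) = 252.05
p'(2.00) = 77.94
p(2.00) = 377.47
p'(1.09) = 70.66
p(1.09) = 309.86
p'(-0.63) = 56.90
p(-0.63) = 200.15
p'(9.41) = 137.22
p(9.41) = 1174.65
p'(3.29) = 88.26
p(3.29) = 484.67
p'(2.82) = 84.50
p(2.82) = 444.07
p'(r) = 8*r + 28 + 24*sqrt(2)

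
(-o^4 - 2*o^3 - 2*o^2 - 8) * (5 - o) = o^5 - 3*o^4 - 8*o^3 - 10*o^2 + 8*o - 40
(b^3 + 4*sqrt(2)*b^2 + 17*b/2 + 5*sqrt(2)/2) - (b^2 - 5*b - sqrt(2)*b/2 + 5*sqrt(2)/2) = b^3 - b^2 + 4*sqrt(2)*b^2 + sqrt(2)*b/2 + 27*b/2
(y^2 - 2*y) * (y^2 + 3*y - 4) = y^4 + y^3 - 10*y^2 + 8*y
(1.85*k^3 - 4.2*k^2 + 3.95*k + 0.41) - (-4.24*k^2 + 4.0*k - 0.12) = 1.85*k^3 + 0.04*k^2 - 0.0499999999999998*k + 0.53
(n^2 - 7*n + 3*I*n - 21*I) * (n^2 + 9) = n^4 - 7*n^3 + 3*I*n^3 + 9*n^2 - 21*I*n^2 - 63*n + 27*I*n - 189*I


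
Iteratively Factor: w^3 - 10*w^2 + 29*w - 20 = (w - 5)*(w^2 - 5*w + 4) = (w - 5)*(w - 1)*(w - 4)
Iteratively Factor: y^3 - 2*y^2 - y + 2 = (y - 2)*(y^2 - 1) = (y - 2)*(y + 1)*(y - 1)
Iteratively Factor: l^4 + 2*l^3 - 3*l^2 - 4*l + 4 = (l - 1)*(l^3 + 3*l^2 - 4) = (l - 1)^2*(l^2 + 4*l + 4) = (l - 1)^2*(l + 2)*(l + 2)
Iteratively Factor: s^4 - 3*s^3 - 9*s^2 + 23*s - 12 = (s - 1)*(s^3 - 2*s^2 - 11*s + 12) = (s - 1)^2*(s^2 - s - 12) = (s - 4)*(s - 1)^2*(s + 3)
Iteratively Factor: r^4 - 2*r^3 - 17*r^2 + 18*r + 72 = (r - 4)*(r^3 + 2*r^2 - 9*r - 18) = (r - 4)*(r - 3)*(r^2 + 5*r + 6) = (r - 4)*(r - 3)*(r + 2)*(r + 3)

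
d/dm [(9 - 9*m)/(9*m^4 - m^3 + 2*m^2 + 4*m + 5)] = 9*(-9*m^4 + m^3 - 2*m^2 - 4*m + (m - 1)*(36*m^3 - 3*m^2 + 4*m + 4) - 5)/(9*m^4 - m^3 + 2*m^2 + 4*m + 5)^2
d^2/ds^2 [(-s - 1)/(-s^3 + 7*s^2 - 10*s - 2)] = 2*((s + 1)*(3*s^2 - 14*s + 10)^2 + (-3*s^2 + 14*s - (s + 1)*(3*s - 7) - 10)*(s^3 - 7*s^2 + 10*s + 2))/(s^3 - 7*s^2 + 10*s + 2)^3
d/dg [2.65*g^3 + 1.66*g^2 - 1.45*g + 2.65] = 7.95*g^2 + 3.32*g - 1.45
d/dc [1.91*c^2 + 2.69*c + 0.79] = 3.82*c + 2.69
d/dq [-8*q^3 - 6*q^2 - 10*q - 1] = -24*q^2 - 12*q - 10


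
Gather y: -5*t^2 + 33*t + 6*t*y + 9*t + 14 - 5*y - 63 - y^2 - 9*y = -5*t^2 + 42*t - y^2 + y*(6*t - 14) - 49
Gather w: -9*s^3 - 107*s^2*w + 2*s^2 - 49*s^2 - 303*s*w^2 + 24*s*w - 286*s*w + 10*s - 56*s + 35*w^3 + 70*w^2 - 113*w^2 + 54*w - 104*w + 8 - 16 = -9*s^3 - 47*s^2 - 46*s + 35*w^3 + w^2*(-303*s - 43) + w*(-107*s^2 - 262*s - 50) - 8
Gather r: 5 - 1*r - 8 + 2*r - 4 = r - 7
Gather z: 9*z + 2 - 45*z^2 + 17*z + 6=-45*z^2 + 26*z + 8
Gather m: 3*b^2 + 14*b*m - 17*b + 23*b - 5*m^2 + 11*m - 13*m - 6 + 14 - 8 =3*b^2 + 6*b - 5*m^2 + m*(14*b - 2)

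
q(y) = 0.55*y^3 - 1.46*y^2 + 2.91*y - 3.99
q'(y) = 1.65*y^2 - 2.92*y + 2.91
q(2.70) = 4.05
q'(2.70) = 7.05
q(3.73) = 15.09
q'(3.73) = 14.97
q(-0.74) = -7.17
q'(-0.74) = 5.97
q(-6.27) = -215.20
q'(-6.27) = 86.08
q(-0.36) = -5.25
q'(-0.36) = 4.18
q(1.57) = -0.89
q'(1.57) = 2.39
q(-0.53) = -6.02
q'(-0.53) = 4.92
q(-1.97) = -19.59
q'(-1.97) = 15.07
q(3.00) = 6.45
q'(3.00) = 9.00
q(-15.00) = -2232.39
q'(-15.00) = 417.96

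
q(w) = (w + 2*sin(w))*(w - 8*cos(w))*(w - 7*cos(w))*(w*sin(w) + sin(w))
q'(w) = (w + 2*sin(w))*(w - 8*cos(w))*(w - 7*cos(w))*(w*cos(w) + sin(w) + cos(w)) + (w + 2*sin(w))*(w - 8*cos(w))*(w*sin(w) + sin(w))*(7*sin(w) + 1) + (w + 2*sin(w))*(w - 7*cos(w))*(w*sin(w) + sin(w))*(8*sin(w) + 1) + (w - 8*cos(w))*(w - 7*cos(w))*(w*sin(w) + sin(w))*(2*cos(w) + 1) = (w + 1)*(w + 2*sin(w))*(w - 8*cos(w))*(7*sin(w) + 1)*sin(w) + (w + 1)*(w + 2*sin(w))*(w - 7*cos(w))*(8*sin(w) + 1)*sin(w) + (w + 1)*(w - 8*cos(w))*(w - 7*cos(w))*(2*cos(w) + 1)*sin(w) + (w + 2*sin(w))*(w - 8*cos(w))*(w - 7*cos(w))*(w*cos(w) + sqrt(2)*sin(w + pi/4))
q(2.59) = 550.41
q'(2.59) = -243.26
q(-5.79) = 1685.59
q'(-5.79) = 586.14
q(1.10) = 28.31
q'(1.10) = -143.13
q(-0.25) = 7.78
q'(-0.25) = -49.00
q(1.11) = 26.87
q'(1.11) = -143.65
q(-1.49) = -7.47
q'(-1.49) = -27.77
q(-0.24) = 7.29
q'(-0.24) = -48.66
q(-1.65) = -2.63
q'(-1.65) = -27.96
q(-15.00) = -12820.25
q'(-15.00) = -25211.10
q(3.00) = 200.90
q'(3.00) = -1339.76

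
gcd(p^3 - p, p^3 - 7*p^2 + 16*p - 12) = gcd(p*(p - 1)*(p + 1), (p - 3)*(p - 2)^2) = 1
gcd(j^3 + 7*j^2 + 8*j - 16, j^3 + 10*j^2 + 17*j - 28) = j^2 + 3*j - 4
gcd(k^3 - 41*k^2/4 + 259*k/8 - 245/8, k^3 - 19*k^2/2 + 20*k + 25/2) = k - 5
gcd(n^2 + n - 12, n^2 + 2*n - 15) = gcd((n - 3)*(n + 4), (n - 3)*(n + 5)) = n - 3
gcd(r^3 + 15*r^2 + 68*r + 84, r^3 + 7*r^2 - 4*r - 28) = r^2 + 9*r + 14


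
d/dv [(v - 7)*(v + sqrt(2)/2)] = 2*v - 7 + sqrt(2)/2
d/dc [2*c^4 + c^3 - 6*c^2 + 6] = c*(8*c^2 + 3*c - 12)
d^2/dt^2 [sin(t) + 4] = -sin(t)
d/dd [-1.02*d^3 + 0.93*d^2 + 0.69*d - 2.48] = -3.06*d^2 + 1.86*d + 0.69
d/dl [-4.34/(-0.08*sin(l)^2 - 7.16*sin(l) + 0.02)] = -(0.6944*sin(l) + 31.0744)*cos(l)/(0.08*sin(l)^2 + 7.16*sin(l) - 0.02)^2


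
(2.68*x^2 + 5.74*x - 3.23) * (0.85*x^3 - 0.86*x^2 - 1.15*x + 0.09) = 2.278*x^5 + 2.5742*x^4 - 10.7639*x^3 - 3.582*x^2 + 4.2311*x - 0.2907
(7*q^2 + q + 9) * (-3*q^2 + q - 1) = -21*q^4 + 4*q^3 - 33*q^2 + 8*q - 9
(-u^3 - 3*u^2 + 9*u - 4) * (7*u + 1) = -7*u^4 - 22*u^3 + 60*u^2 - 19*u - 4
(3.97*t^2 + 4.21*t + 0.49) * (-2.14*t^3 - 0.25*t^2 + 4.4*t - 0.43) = -8.4958*t^5 - 10.0019*t^4 + 15.3669*t^3 + 16.6944*t^2 + 0.3457*t - 0.2107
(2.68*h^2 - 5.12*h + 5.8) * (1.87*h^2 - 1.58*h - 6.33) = 5.0116*h^4 - 13.8088*h^3 + 1.9712*h^2 + 23.2456*h - 36.714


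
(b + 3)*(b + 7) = b^2 + 10*b + 21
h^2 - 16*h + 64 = (h - 8)^2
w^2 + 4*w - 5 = (w - 1)*(w + 5)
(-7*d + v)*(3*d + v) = -21*d^2 - 4*d*v + v^2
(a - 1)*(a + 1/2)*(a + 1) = a^3 + a^2/2 - a - 1/2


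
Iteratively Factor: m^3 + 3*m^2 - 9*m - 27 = (m - 3)*(m^2 + 6*m + 9) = (m - 3)*(m + 3)*(m + 3)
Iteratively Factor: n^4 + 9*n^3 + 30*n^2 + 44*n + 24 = (n + 2)*(n^3 + 7*n^2 + 16*n + 12) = (n + 2)^2*(n^2 + 5*n + 6) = (n + 2)^2*(n + 3)*(n + 2)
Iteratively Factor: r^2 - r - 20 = (r + 4)*(r - 5)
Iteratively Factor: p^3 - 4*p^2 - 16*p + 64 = (p - 4)*(p^2 - 16) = (p - 4)^2*(p + 4)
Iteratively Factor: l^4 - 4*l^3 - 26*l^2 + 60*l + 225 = (l + 3)*(l^3 - 7*l^2 - 5*l + 75) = (l - 5)*(l + 3)*(l^2 - 2*l - 15) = (l - 5)^2*(l + 3)*(l + 3)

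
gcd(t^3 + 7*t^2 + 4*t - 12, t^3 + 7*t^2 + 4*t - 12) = t^3 + 7*t^2 + 4*t - 12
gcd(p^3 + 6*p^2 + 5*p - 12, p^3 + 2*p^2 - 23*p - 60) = p^2 + 7*p + 12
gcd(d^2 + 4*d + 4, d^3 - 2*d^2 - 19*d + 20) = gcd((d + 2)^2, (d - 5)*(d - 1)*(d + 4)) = 1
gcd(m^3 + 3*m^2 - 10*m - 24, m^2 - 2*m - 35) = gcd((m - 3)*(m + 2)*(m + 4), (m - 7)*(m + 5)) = 1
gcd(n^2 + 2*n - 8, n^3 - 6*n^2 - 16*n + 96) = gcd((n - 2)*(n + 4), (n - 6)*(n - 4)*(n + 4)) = n + 4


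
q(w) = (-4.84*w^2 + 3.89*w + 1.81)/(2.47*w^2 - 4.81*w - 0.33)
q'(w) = (3.89 - 9.68*w)/(2.47*w^2 - 4.81*w - 0.33) + (4.81 - 4.94*w)*(-4.84*w^2 + 3.89*w + 1.81)/(2.47*w^2 - 4.81*w - 0.33)^2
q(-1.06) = -1.03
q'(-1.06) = 0.51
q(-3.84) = -1.55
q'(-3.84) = 0.08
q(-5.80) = -1.66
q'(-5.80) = 0.04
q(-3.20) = -1.49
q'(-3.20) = 0.10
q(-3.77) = -1.54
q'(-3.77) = 0.08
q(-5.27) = -1.64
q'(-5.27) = 0.05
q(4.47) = -2.82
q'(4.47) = 0.34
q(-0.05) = -19.24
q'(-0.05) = 1115.35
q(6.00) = -2.50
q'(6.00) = 0.13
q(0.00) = -5.48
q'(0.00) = 68.16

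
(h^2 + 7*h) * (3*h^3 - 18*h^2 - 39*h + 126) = 3*h^5 + 3*h^4 - 165*h^3 - 147*h^2 + 882*h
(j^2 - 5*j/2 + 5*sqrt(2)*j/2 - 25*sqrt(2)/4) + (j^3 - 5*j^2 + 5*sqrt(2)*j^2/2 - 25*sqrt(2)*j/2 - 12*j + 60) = j^3 - 4*j^2 + 5*sqrt(2)*j^2/2 - 29*j/2 - 10*sqrt(2)*j - 25*sqrt(2)/4 + 60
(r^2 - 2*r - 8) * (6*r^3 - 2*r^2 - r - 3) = 6*r^5 - 14*r^4 - 45*r^3 + 15*r^2 + 14*r + 24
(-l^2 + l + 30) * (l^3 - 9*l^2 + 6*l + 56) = -l^5 + 10*l^4 + 15*l^3 - 320*l^2 + 236*l + 1680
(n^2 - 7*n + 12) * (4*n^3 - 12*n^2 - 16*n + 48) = 4*n^5 - 40*n^4 + 116*n^3 + 16*n^2 - 528*n + 576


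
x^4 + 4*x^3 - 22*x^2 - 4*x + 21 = (x - 3)*(x - 1)*(x + 1)*(x + 7)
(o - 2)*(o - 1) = o^2 - 3*o + 2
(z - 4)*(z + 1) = z^2 - 3*z - 4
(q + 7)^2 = q^2 + 14*q + 49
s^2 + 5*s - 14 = (s - 2)*(s + 7)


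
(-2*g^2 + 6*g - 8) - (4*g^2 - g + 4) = -6*g^2 + 7*g - 12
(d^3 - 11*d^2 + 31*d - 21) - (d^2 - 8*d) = d^3 - 12*d^2 + 39*d - 21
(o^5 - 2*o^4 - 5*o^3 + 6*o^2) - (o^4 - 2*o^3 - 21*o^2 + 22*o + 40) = o^5 - 3*o^4 - 3*o^3 + 27*o^2 - 22*o - 40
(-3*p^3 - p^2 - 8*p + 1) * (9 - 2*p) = 6*p^4 - 25*p^3 + 7*p^2 - 74*p + 9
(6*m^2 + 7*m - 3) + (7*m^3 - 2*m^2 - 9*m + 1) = 7*m^3 + 4*m^2 - 2*m - 2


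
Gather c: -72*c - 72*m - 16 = -72*c - 72*m - 16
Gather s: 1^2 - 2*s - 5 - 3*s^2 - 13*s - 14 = -3*s^2 - 15*s - 18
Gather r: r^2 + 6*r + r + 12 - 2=r^2 + 7*r + 10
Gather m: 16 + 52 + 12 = 80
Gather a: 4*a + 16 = 4*a + 16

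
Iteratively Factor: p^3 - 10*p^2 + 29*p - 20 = (p - 4)*(p^2 - 6*p + 5) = (p - 5)*(p - 4)*(p - 1)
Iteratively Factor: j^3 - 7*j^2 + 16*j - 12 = (j - 2)*(j^2 - 5*j + 6) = (j - 2)^2*(j - 3)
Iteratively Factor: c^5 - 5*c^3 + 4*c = (c - 1)*(c^4 + c^3 - 4*c^2 - 4*c) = (c - 1)*(c + 2)*(c^3 - c^2 - 2*c) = c*(c - 1)*(c + 2)*(c^2 - c - 2) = c*(c - 1)*(c + 1)*(c + 2)*(c - 2)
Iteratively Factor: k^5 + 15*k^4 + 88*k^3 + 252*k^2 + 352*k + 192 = (k + 4)*(k^4 + 11*k^3 + 44*k^2 + 76*k + 48) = (k + 3)*(k + 4)*(k^3 + 8*k^2 + 20*k + 16) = (k + 3)*(k + 4)^2*(k^2 + 4*k + 4) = (k + 2)*(k + 3)*(k + 4)^2*(k + 2)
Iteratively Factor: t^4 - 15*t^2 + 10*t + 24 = (t + 4)*(t^3 - 4*t^2 + t + 6) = (t - 3)*(t + 4)*(t^2 - t - 2) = (t - 3)*(t - 2)*(t + 4)*(t + 1)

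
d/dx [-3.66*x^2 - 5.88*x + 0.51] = -7.32*x - 5.88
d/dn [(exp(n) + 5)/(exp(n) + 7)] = 2*exp(n)/(exp(n) + 7)^2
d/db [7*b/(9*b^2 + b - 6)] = 7*(9*b^2 - b*(18*b + 1) + b - 6)/(9*b^2 + b - 6)^2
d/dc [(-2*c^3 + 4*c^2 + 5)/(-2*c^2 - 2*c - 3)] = 2*(2*c^4 + 4*c^3 + 5*c^2 - 2*c + 5)/(4*c^4 + 8*c^3 + 16*c^2 + 12*c + 9)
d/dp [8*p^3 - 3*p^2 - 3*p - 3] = 24*p^2 - 6*p - 3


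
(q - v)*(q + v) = q^2 - v^2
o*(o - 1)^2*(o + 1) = o^4 - o^3 - o^2 + o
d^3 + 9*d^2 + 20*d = d*(d + 4)*(d + 5)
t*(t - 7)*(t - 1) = t^3 - 8*t^2 + 7*t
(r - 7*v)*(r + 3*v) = r^2 - 4*r*v - 21*v^2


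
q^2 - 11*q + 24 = (q - 8)*(q - 3)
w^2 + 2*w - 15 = (w - 3)*(w + 5)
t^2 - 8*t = t*(t - 8)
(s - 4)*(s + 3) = s^2 - s - 12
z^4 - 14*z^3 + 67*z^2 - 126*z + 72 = (z - 6)*(z - 4)*(z - 3)*(z - 1)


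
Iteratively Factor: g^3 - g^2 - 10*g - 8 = (g + 2)*(g^2 - 3*g - 4) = (g - 4)*(g + 2)*(g + 1)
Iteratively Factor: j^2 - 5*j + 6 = (j - 3)*(j - 2)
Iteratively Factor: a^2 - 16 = (a - 4)*(a + 4)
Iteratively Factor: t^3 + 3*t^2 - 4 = (t + 2)*(t^2 + t - 2) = (t + 2)^2*(t - 1)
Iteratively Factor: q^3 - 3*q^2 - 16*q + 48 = (q - 4)*(q^2 + q - 12) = (q - 4)*(q + 4)*(q - 3)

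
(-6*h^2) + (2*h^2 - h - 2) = -4*h^2 - h - 2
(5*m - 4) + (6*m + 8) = 11*m + 4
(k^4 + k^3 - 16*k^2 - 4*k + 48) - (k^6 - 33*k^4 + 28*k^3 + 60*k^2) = -k^6 + 34*k^4 - 27*k^3 - 76*k^2 - 4*k + 48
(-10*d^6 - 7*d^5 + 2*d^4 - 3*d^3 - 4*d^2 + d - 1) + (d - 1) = -10*d^6 - 7*d^5 + 2*d^4 - 3*d^3 - 4*d^2 + 2*d - 2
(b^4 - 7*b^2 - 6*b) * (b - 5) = b^5 - 5*b^4 - 7*b^3 + 29*b^2 + 30*b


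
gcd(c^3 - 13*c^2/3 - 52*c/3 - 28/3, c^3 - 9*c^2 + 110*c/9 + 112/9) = c^2 - 19*c/3 - 14/3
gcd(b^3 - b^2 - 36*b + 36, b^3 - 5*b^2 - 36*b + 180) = b^2 - 36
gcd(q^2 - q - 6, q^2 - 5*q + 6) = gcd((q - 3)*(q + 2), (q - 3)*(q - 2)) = q - 3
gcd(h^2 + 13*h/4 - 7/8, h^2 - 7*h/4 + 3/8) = h - 1/4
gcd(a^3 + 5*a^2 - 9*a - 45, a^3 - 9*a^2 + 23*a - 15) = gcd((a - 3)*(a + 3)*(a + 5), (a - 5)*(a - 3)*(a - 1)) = a - 3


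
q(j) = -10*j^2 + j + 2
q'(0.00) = 1.00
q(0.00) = 2.00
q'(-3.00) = 61.00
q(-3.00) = -91.00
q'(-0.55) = 12.00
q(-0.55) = -1.58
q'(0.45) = -8.00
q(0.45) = 0.42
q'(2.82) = -55.40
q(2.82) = -74.70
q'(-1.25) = 26.00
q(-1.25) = -14.88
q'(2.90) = -57.00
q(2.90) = -79.20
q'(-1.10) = 23.00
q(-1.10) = -11.20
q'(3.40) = -67.00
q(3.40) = -110.20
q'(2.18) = -42.60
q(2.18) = -43.34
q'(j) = 1 - 20*j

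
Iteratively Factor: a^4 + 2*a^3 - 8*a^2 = (a)*(a^3 + 2*a^2 - 8*a) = a^2*(a^2 + 2*a - 8) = a^2*(a + 4)*(a - 2)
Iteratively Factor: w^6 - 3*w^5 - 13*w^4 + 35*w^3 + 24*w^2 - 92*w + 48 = (w - 1)*(w^5 - 2*w^4 - 15*w^3 + 20*w^2 + 44*w - 48) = (w - 1)*(w + 2)*(w^4 - 4*w^3 - 7*w^2 + 34*w - 24) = (w - 1)^2*(w + 2)*(w^3 - 3*w^2 - 10*w + 24) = (w - 2)*(w - 1)^2*(w + 2)*(w^2 - w - 12) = (w - 2)*(w - 1)^2*(w + 2)*(w + 3)*(w - 4)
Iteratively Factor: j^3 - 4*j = (j - 2)*(j^2 + 2*j) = j*(j - 2)*(j + 2)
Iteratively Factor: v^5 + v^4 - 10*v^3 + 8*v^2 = (v)*(v^4 + v^3 - 10*v^2 + 8*v) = v*(v + 4)*(v^3 - 3*v^2 + 2*v) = v^2*(v + 4)*(v^2 - 3*v + 2) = v^2*(v - 1)*(v + 4)*(v - 2)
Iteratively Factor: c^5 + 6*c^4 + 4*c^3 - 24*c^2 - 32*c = (c + 4)*(c^4 + 2*c^3 - 4*c^2 - 8*c) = (c + 2)*(c + 4)*(c^3 - 4*c) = (c - 2)*(c + 2)*(c + 4)*(c^2 + 2*c) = c*(c - 2)*(c + 2)*(c + 4)*(c + 2)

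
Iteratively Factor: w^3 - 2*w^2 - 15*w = (w + 3)*(w^2 - 5*w) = w*(w + 3)*(w - 5)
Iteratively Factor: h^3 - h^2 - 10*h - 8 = (h + 1)*(h^2 - 2*h - 8) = (h - 4)*(h + 1)*(h + 2)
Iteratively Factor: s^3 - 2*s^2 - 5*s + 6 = (s + 2)*(s^2 - 4*s + 3) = (s - 1)*(s + 2)*(s - 3)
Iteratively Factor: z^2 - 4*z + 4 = (z - 2)*(z - 2)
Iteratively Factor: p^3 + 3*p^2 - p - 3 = (p - 1)*(p^2 + 4*p + 3) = (p - 1)*(p + 3)*(p + 1)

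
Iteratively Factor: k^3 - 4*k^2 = (k - 4)*(k^2) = k*(k - 4)*(k)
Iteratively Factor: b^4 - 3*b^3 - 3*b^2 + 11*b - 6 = (b - 3)*(b^3 - 3*b + 2) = (b - 3)*(b - 1)*(b^2 + b - 2) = (b - 3)*(b - 1)^2*(b + 2)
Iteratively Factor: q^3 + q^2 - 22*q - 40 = (q - 5)*(q^2 + 6*q + 8) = (q - 5)*(q + 4)*(q + 2)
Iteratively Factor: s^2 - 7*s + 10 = (s - 5)*(s - 2)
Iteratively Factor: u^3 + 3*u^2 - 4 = (u + 2)*(u^2 + u - 2) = (u + 2)^2*(u - 1)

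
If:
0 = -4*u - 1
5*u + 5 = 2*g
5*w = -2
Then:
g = 15/8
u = -1/4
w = -2/5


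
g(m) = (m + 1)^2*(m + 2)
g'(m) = (m + 1)^2 + (m + 2)*(2*m + 2)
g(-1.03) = 0.00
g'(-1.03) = -0.06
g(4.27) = 174.14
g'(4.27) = 93.86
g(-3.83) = -14.66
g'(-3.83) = 18.37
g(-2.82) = -2.72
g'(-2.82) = 6.30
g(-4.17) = -21.81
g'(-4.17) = 23.81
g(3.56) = 115.61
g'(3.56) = 71.50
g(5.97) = 387.19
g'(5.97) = 159.68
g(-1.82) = 0.12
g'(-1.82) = 0.38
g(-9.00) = -448.00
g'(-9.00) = 176.00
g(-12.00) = -1210.00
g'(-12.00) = 341.00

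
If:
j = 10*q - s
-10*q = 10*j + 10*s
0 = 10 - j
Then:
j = 10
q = 0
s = -10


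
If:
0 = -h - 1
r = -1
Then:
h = -1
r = -1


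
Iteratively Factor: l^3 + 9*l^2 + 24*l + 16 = (l + 4)*(l^2 + 5*l + 4) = (l + 1)*(l + 4)*(l + 4)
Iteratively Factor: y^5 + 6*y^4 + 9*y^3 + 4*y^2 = (y + 4)*(y^4 + 2*y^3 + y^2) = (y + 1)*(y + 4)*(y^3 + y^2) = y*(y + 1)*(y + 4)*(y^2 + y) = y*(y + 1)^2*(y + 4)*(y)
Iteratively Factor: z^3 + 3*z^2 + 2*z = (z + 1)*(z^2 + 2*z) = (z + 1)*(z + 2)*(z)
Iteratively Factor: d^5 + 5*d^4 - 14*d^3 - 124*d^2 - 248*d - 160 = (d - 5)*(d^4 + 10*d^3 + 36*d^2 + 56*d + 32) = (d - 5)*(d + 4)*(d^3 + 6*d^2 + 12*d + 8) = (d - 5)*(d + 2)*(d + 4)*(d^2 + 4*d + 4) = (d - 5)*(d + 2)^2*(d + 4)*(d + 2)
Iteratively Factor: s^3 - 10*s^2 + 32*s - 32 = (s - 2)*(s^2 - 8*s + 16) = (s - 4)*(s - 2)*(s - 4)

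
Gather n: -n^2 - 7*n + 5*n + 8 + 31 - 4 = -n^2 - 2*n + 35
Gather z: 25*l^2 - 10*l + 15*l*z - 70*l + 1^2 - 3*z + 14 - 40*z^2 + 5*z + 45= 25*l^2 - 80*l - 40*z^2 + z*(15*l + 2) + 60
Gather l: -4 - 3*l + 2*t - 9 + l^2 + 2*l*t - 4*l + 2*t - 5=l^2 + l*(2*t - 7) + 4*t - 18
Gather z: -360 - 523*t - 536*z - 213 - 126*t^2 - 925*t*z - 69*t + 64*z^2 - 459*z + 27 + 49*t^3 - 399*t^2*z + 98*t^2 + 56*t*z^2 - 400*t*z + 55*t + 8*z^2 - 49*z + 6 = 49*t^3 - 28*t^2 - 537*t + z^2*(56*t + 72) + z*(-399*t^2 - 1325*t - 1044) - 540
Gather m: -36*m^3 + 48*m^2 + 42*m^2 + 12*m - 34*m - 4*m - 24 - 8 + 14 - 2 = -36*m^3 + 90*m^2 - 26*m - 20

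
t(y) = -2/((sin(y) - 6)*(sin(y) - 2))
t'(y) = 2*cos(y)/((sin(y) - 6)*(sin(y) - 2)^2) + 2*cos(y)/((sin(y) - 6)^2*(sin(y) - 2))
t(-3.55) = -0.22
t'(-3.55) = 0.16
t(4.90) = -0.10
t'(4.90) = -0.01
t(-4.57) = -0.40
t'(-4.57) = 0.07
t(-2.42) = -0.11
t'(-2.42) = 0.04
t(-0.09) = -0.16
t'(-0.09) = -0.10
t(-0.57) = -0.12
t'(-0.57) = -0.06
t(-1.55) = -0.10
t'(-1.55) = -0.00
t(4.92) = -0.10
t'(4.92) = -0.01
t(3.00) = -0.18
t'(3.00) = 0.13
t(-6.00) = -0.20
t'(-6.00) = -0.15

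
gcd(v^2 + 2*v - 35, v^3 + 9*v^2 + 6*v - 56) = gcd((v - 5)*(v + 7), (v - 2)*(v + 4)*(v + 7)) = v + 7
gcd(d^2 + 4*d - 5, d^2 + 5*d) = d + 5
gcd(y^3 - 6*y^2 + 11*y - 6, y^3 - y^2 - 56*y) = 1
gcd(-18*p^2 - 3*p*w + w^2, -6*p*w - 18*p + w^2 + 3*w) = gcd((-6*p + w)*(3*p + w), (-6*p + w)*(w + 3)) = 6*p - w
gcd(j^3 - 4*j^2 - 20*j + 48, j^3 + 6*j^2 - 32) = j^2 + 2*j - 8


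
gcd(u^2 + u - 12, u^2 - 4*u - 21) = 1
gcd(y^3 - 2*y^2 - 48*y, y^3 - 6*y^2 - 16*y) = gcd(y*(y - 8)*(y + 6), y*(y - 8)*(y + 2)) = y^2 - 8*y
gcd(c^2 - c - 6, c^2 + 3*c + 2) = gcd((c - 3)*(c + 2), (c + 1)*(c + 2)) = c + 2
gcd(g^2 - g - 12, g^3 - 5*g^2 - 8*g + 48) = g^2 - g - 12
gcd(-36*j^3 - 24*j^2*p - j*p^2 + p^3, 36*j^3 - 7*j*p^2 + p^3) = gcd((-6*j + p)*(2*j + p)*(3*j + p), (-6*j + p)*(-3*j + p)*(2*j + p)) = -12*j^2 - 4*j*p + p^2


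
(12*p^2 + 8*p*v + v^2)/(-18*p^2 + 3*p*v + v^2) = (-2*p - v)/(3*p - v)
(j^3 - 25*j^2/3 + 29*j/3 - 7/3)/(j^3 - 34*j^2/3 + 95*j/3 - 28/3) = (j - 1)/(j - 4)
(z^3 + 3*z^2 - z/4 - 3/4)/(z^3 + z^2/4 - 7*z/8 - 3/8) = 2*(2*z^2 + 5*z - 3)/(4*z^2 - z - 3)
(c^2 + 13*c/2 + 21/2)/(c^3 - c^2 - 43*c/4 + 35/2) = 2*(c + 3)/(2*c^2 - 9*c + 10)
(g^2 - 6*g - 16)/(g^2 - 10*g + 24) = (g^2 - 6*g - 16)/(g^2 - 10*g + 24)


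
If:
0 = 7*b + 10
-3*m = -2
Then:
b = -10/7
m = 2/3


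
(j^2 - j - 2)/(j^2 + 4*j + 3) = (j - 2)/(j + 3)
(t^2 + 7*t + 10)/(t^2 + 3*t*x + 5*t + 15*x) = (t + 2)/(t + 3*x)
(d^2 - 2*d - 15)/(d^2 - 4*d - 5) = (d + 3)/(d + 1)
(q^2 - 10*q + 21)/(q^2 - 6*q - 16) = (-q^2 + 10*q - 21)/(-q^2 + 6*q + 16)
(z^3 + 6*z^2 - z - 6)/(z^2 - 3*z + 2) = (z^2 + 7*z + 6)/(z - 2)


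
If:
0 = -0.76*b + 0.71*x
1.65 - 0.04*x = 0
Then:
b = 38.54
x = 41.25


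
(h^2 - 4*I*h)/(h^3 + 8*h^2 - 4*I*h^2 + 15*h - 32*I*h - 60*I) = h/(h^2 + 8*h + 15)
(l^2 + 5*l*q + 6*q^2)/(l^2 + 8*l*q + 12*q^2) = (l + 3*q)/(l + 6*q)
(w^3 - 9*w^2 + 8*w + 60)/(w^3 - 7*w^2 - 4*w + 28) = (w^2 - 11*w + 30)/(w^2 - 9*w + 14)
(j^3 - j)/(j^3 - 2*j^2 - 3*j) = (j - 1)/(j - 3)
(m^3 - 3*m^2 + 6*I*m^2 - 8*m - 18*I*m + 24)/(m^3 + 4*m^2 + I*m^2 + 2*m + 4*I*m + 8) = (m^2 + m*(-3 + 4*I) - 12*I)/(m^2 + m*(4 - I) - 4*I)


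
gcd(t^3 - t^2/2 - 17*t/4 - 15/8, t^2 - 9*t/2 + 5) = t - 5/2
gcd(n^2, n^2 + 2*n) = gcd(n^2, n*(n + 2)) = n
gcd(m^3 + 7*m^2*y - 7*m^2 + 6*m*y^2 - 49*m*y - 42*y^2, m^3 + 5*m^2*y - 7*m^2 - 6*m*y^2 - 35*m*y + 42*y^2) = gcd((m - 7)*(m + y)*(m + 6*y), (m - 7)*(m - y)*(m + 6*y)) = m^2 + 6*m*y - 7*m - 42*y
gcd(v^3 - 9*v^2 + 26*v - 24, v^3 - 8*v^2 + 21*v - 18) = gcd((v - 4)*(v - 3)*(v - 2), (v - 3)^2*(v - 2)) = v^2 - 5*v + 6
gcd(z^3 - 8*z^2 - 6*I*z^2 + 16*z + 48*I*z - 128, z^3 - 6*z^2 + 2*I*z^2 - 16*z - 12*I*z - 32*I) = z^2 + z*(-8 + 2*I) - 16*I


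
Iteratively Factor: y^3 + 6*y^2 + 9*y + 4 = (y + 1)*(y^2 + 5*y + 4) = (y + 1)*(y + 4)*(y + 1)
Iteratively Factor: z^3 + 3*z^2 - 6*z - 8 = (z + 4)*(z^2 - z - 2) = (z + 1)*(z + 4)*(z - 2)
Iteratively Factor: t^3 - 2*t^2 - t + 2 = (t - 1)*(t^2 - t - 2) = (t - 1)*(t + 1)*(t - 2)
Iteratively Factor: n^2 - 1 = (n - 1)*(n + 1)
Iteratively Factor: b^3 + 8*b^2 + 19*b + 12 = (b + 3)*(b^2 + 5*b + 4) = (b + 3)*(b + 4)*(b + 1)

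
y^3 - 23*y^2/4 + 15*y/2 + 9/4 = (y - 3)^2*(y + 1/4)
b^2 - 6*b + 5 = (b - 5)*(b - 1)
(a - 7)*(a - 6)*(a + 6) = a^3 - 7*a^2 - 36*a + 252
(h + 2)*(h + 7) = h^2 + 9*h + 14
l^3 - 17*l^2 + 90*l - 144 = (l - 8)*(l - 6)*(l - 3)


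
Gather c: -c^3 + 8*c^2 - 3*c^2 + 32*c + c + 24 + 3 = -c^3 + 5*c^2 + 33*c + 27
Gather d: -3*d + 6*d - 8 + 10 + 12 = 3*d + 14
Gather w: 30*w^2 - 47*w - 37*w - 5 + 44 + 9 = 30*w^2 - 84*w + 48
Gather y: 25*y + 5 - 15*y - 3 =10*y + 2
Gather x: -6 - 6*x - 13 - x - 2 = -7*x - 21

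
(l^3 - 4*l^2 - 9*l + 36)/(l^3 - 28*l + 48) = (l^2 - 9)/(l^2 + 4*l - 12)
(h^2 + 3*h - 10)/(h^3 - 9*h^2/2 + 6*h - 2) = 2*(h + 5)/(2*h^2 - 5*h + 2)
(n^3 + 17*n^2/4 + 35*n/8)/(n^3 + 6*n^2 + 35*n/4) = (4*n + 7)/(2*(2*n + 7))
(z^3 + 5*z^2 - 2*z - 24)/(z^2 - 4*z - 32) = (z^2 + z - 6)/(z - 8)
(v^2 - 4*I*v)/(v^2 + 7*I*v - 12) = v*(v - 4*I)/(v^2 + 7*I*v - 12)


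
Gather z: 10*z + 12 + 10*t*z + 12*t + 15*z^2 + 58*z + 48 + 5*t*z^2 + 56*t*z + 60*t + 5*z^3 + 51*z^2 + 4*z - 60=72*t + 5*z^3 + z^2*(5*t + 66) + z*(66*t + 72)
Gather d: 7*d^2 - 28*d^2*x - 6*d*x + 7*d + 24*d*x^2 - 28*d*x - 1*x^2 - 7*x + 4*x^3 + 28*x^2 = d^2*(7 - 28*x) + d*(24*x^2 - 34*x + 7) + 4*x^3 + 27*x^2 - 7*x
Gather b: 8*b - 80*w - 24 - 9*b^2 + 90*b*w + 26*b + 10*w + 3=-9*b^2 + b*(90*w + 34) - 70*w - 21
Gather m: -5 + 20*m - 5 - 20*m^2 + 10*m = -20*m^2 + 30*m - 10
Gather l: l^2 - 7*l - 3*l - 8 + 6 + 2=l^2 - 10*l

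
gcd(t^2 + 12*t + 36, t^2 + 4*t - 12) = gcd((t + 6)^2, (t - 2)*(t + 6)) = t + 6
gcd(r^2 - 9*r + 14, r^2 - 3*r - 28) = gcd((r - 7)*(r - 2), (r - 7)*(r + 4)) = r - 7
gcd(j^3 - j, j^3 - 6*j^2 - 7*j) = j^2 + j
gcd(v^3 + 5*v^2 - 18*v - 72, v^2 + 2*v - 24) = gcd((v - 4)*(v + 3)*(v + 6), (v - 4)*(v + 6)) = v^2 + 2*v - 24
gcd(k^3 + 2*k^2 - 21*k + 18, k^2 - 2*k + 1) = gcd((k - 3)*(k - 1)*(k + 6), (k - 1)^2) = k - 1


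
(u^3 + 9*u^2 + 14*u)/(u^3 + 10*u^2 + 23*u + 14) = u/(u + 1)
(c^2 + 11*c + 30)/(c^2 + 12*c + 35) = (c + 6)/(c + 7)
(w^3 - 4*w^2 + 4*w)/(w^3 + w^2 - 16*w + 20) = w/(w + 5)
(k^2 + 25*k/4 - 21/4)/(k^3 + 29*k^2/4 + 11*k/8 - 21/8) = 2*(4*k - 3)/(8*k^2 + 2*k - 3)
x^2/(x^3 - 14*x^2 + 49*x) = x/(x^2 - 14*x + 49)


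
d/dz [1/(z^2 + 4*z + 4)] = 2*(-z - 2)/(z^2 + 4*z + 4)^2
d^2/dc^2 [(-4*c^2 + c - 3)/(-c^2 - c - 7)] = 10*(-c^3 - 15*c^2 + 6*c + 37)/(c^6 + 3*c^5 + 24*c^4 + 43*c^3 + 168*c^2 + 147*c + 343)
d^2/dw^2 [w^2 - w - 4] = 2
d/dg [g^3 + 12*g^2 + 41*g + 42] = 3*g^2 + 24*g + 41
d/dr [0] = 0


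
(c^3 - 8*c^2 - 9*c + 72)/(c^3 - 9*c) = (c - 8)/c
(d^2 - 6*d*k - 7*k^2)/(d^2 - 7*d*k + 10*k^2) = (d^2 - 6*d*k - 7*k^2)/(d^2 - 7*d*k + 10*k^2)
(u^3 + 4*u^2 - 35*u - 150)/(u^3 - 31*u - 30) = (u + 5)/(u + 1)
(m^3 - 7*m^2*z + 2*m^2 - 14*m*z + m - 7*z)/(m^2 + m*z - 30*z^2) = (m^3 - 7*m^2*z + 2*m^2 - 14*m*z + m - 7*z)/(m^2 + m*z - 30*z^2)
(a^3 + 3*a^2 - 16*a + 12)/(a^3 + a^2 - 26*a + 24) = (a - 2)/(a - 4)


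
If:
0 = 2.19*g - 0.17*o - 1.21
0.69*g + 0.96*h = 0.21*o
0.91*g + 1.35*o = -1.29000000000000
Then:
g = 0.45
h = -0.60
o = -1.26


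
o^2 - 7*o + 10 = (o - 5)*(o - 2)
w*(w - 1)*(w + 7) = w^3 + 6*w^2 - 7*w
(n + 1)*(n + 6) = n^2 + 7*n + 6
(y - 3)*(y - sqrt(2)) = y^2 - 3*y - sqrt(2)*y + 3*sqrt(2)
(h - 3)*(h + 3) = h^2 - 9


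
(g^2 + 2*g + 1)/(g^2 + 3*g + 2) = (g + 1)/(g + 2)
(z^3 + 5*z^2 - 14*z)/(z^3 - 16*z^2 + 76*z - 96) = z*(z + 7)/(z^2 - 14*z + 48)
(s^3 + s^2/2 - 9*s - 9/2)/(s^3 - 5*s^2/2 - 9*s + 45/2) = (2*s + 1)/(2*s - 5)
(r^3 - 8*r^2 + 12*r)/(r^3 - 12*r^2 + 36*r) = (r - 2)/(r - 6)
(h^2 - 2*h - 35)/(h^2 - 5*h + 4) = (h^2 - 2*h - 35)/(h^2 - 5*h + 4)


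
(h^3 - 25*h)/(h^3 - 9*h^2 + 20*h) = (h + 5)/(h - 4)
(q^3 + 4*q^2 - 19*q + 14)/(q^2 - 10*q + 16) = (q^2 + 6*q - 7)/(q - 8)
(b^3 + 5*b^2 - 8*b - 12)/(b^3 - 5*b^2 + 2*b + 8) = (b + 6)/(b - 4)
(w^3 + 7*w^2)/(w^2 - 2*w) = w*(w + 7)/(w - 2)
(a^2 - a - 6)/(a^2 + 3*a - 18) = (a + 2)/(a + 6)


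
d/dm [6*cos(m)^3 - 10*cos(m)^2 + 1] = 2*(10 - 9*cos(m))*sin(m)*cos(m)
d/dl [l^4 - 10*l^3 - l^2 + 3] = 2*l*(2*l^2 - 15*l - 1)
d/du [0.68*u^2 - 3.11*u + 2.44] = 1.36*u - 3.11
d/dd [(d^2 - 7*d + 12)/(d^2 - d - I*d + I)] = ((2*d - 7)*(d^2 - d - I*d + I) + (-2*d + 1 + I)*(d^2 - 7*d + 12))/(d^2 - d - I*d + I)^2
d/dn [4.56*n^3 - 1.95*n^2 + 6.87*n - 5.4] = 13.68*n^2 - 3.9*n + 6.87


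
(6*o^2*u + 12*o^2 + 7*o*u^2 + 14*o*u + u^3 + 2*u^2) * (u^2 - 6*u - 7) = 6*o^2*u^3 - 24*o^2*u^2 - 114*o^2*u - 84*o^2 + 7*o*u^4 - 28*o*u^3 - 133*o*u^2 - 98*o*u + u^5 - 4*u^4 - 19*u^3 - 14*u^2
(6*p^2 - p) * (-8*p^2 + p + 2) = -48*p^4 + 14*p^3 + 11*p^2 - 2*p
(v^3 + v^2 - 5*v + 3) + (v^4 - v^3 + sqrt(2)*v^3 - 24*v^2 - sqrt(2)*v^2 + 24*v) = v^4 + sqrt(2)*v^3 - 23*v^2 - sqrt(2)*v^2 + 19*v + 3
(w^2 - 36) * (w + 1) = w^3 + w^2 - 36*w - 36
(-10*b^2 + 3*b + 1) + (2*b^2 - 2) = -8*b^2 + 3*b - 1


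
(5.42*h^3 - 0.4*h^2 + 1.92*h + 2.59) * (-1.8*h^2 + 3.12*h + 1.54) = -9.756*h^5 + 17.6304*h^4 + 3.6428*h^3 + 0.7124*h^2 + 11.0376*h + 3.9886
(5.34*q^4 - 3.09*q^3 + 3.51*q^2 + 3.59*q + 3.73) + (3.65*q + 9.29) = 5.34*q^4 - 3.09*q^3 + 3.51*q^2 + 7.24*q + 13.02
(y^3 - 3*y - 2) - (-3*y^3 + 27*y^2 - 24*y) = 4*y^3 - 27*y^2 + 21*y - 2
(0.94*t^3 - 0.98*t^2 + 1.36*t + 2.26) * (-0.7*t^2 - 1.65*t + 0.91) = -0.658*t^5 - 0.865*t^4 + 1.5204*t^3 - 4.7178*t^2 - 2.4914*t + 2.0566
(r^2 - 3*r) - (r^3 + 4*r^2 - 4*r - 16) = -r^3 - 3*r^2 + r + 16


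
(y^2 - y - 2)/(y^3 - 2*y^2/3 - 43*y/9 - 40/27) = 27*(-y^2 + y + 2)/(-27*y^3 + 18*y^2 + 129*y + 40)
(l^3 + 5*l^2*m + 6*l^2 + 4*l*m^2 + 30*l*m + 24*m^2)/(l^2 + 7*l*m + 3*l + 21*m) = (l^3 + 5*l^2*m + 6*l^2 + 4*l*m^2 + 30*l*m + 24*m^2)/(l^2 + 7*l*m + 3*l + 21*m)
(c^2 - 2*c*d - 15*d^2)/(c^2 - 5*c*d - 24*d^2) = (c - 5*d)/(c - 8*d)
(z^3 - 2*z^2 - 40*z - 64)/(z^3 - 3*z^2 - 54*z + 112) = (z^2 + 6*z + 8)/(z^2 + 5*z - 14)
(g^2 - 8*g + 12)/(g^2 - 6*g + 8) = (g - 6)/(g - 4)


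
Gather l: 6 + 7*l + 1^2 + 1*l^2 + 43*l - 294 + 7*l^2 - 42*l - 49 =8*l^2 + 8*l - 336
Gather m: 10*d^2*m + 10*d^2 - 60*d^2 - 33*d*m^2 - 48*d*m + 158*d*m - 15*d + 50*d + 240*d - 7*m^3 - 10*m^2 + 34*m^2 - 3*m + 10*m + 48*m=-50*d^2 + 275*d - 7*m^3 + m^2*(24 - 33*d) + m*(10*d^2 + 110*d + 55)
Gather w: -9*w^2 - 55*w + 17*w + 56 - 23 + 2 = -9*w^2 - 38*w + 35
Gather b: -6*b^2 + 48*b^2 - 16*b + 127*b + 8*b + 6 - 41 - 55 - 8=42*b^2 + 119*b - 98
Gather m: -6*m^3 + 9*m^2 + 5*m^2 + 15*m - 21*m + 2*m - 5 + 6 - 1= -6*m^3 + 14*m^2 - 4*m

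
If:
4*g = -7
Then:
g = -7/4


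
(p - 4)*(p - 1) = p^2 - 5*p + 4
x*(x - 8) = x^2 - 8*x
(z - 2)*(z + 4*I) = z^2 - 2*z + 4*I*z - 8*I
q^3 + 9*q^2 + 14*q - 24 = (q - 1)*(q + 4)*(q + 6)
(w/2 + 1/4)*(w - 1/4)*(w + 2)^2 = w^4/2 + 17*w^3/8 + 39*w^2/16 + w/4 - 1/4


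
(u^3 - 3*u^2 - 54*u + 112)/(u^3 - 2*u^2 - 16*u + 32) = (u^2 - u - 56)/(u^2 - 16)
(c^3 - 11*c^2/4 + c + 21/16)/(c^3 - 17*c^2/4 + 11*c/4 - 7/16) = (16*c^3 - 44*c^2 + 16*c + 21)/(16*c^3 - 68*c^2 + 44*c - 7)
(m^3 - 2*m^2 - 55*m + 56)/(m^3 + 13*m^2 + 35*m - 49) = (m - 8)/(m + 7)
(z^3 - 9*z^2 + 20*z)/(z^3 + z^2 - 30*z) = (z - 4)/(z + 6)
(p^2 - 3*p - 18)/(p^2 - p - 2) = (-p^2 + 3*p + 18)/(-p^2 + p + 2)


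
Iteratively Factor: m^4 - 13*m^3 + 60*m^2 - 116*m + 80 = (m - 4)*(m^3 - 9*m^2 + 24*m - 20) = (m - 5)*(m - 4)*(m^2 - 4*m + 4) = (m - 5)*(m - 4)*(m - 2)*(m - 2)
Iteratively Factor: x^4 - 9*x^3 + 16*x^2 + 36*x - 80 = (x - 5)*(x^3 - 4*x^2 - 4*x + 16) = (x - 5)*(x - 4)*(x^2 - 4) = (x - 5)*(x - 4)*(x + 2)*(x - 2)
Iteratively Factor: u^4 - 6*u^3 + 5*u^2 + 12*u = (u + 1)*(u^3 - 7*u^2 + 12*u) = u*(u + 1)*(u^2 - 7*u + 12) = u*(u - 4)*(u + 1)*(u - 3)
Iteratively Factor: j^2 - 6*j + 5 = (j - 1)*(j - 5)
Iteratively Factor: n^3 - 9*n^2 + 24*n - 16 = (n - 4)*(n^2 - 5*n + 4) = (n - 4)*(n - 1)*(n - 4)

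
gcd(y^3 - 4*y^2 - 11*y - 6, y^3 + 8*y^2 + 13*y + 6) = y^2 + 2*y + 1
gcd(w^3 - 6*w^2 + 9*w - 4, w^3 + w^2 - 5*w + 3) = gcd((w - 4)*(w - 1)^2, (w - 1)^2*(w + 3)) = w^2 - 2*w + 1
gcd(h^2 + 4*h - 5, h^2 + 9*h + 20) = h + 5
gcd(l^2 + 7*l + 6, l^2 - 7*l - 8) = l + 1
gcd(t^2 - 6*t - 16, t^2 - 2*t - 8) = t + 2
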